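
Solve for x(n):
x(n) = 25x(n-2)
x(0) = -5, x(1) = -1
Characteristic equation: x² - 25 = 0, which factors as (x - (-5))(x - (5)) = 0.
Roots r₁ = -5, r₂ = 5 (distinct).
General solution: x(n) = A·(-5)^n + B·(5)^n.
From x(0) = -5: A + B = -5.
From x(1) = -1: -5A + 5B = -1.
Solving: A = - \frac{12}{5}, B = - \frac{13}{5}.
So x(n) = - \frac{12 \left(-5\right)^{n}}{5} - \frac{13 \cdot 5^{n}}{5}.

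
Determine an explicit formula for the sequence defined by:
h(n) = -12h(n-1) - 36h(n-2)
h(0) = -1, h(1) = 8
Characteristic equation: x² + 12x + 36 = 0, which is (x - (-6))².
Repeated root r = -6.
General solution: h(n) = (A + Bn)·(-6)^n.
From h(0) = -1: A = -1.
From h(1) = 8: (A + B)·(-6) = 8 ⇒ B = - \frac{1}{3}.
So h(n) = \left(- \frac{n}{3} - 1\right) \cdot (-6)^n.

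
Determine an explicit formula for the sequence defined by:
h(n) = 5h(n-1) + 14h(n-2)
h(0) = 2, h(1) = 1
Characteristic equation: x² - 5x - 14 = 0, which factors as (x - (-2))(x - (7)) = 0.
Roots r₁ = -2, r₂ = 7 (distinct).
General solution: h(n) = A·(-2)^n + B·(7)^n.
From h(0) = 2: A + B = 2.
From h(1) = 1: -2A + 7B = 1.
Solving: A = \frac{13}{9}, B = \frac{5}{9}.
So h(n) = \frac{13 \left(-2\right)^{n}}{9} + \frac{5 \cdot 7^{n}}{9}.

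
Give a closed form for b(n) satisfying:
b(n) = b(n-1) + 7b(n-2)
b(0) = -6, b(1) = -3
Characteristic equation: x² - x - 7 = 0.
Discriminant Δ = (1)² + 4·(7) = 29.
Roots r₁,₂ = (1 ± √29)/2, so r₁ = \frac{1}{2} + \frac{\sqrt{29}}{2}, r₂ = \frac{1}{2} - \frac{\sqrt{29}}{2}.
General solution: b(n) = A·r₁^n + B·r₂^n.
From the initial conditions, A + B = -6 and r₁A + r₂B = -3.
Since r₁ - r₂ = √29: A = (-3 - (-6)r₂)/√29 = -3, and B = -6 - A = -3.
So b(n) = \left(-3\right)\left(\frac{1}{2} + \frac{\sqrt{29}}{2}\right)^n + \left(-3\right)\left(\frac{1}{2} - \frac{\sqrt{29}}{2}\right)^n.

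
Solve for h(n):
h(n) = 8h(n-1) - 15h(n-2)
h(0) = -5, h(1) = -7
Characteristic equation: x² - 8x + 15 = 0, which factors as (x - (5))(x - (3)) = 0.
Roots r₁ = 5, r₂ = 3 (distinct).
General solution: h(n) = A·(5)^n + B·(3)^n.
From h(0) = -5: A + B = -5.
From h(1) = -7: 5A + 3B = -7.
Solving: A = 4, B = -9.
So h(n) = - 9 \cdot 3^{n} + 4 \cdot 5^{n}.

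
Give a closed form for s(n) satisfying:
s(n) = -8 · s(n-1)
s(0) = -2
Pure geometric recurrence with ratio -8.
By induction s(n) = s(0) · (-8)^n = - 2 \left(-8\right)^{n}.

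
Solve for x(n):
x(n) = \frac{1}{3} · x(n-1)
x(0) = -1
Pure geometric recurrence with ratio \frac{1}{3}.
By induction x(n) = x(0) · (\frac{1}{3})^n = - 3^{- n}.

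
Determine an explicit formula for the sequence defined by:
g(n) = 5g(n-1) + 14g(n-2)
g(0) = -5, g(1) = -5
Characteristic equation: x² - 5x - 14 = 0, which factors as (x - (7))(x - (-2)) = 0.
Roots r₁ = 7, r₂ = -2 (distinct).
General solution: g(n) = A·(7)^n + B·(-2)^n.
From g(0) = -5: A + B = -5.
From g(1) = -5: 7A - 2B = -5.
Solving: A = - \frac{5}{3}, B = - \frac{10}{3}.
So g(n) = - \frac{10 \left(-2\right)^{n}}{3} - \frac{5 \cdot 7^{n}}{3}.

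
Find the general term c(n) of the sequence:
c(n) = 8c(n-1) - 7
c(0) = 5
First-order linear non-homogeneous.
Homogeneous solution: c_h(n) = A·(8)^n.
Try constant particular solution c_p = K: K = 8K - 7 ⇒ K = 1.
General: c(n) = A·(8)^n + 1.
Apply c(0) = 5: A + 1 = 5 ⇒ A = 4.
So c(n) = 4 \cdot 8^{n} + 1.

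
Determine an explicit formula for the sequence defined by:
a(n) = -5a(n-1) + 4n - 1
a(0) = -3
First-order linear with linear forcing.
Homogeneous solution: a_h(n) = A·(-5)^n.
Try particular a_p(n) = pn + q. Substituting:
  pn + q = -5(p(n-1) + q) + 4n - 1.
Matching the n-coefficient: p = -5p + 4 ⇒ p = \frac{2}{3}.
Matching constants: q = 5p - 5q - 1 ⇒ q = \frac{7}{18}.
General: a(n) = A·(-5)^n + \frac{2 n}{3} + \frac{7}{18}.
Apply a(0) = -3: A + \frac{7}{18} = -3 ⇒ A = - \frac{61}{18}.
So a(n) = - \frac{61 \left(-5\right)^{n}}{18} + \frac{2 n}{3} + \frac{7}{18}.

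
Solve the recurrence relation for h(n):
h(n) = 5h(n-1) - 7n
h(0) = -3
First-order linear with linear forcing.
Homogeneous solution: h_h(n) = A·(5)^n.
Try particular h_p(n) = pn + q. Substituting:
  pn + q = 5(p(n-1) + q) - 7n.
Matching the n-coefficient: p = 5p - 7 ⇒ p = \frac{7}{4}.
Matching constants: q = -5p + 5q ⇒ q = \frac{35}{16}.
General: h(n) = A·(5)^n + \frac{7 n}{4} + \frac{35}{16}.
Apply h(0) = -3: A + \frac{35}{16} = -3 ⇒ A = - \frac{83}{16}.
So h(n) = - \frac{83 \cdot 5^{n}}{16} + \frac{7 n}{4} + \frac{35}{16}.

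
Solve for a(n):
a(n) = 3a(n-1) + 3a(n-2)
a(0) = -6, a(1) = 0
Characteristic equation: x² - 3x - 3 = 0.
Discriminant Δ = (3)² + 4·(3) = 21.
Roots r₁,₂ = (3 ± √21)/2, so r₁ = \frac{3}{2} + \frac{\sqrt{21}}{2}, r₂ = \frac{3}{2} - \frac{\sqrt{21}}{2}.
General solution: a(n) = A·r₁^n + B·r₂^n.
From the initial conditions, A + B = -6 and r₁A + r₂B = 0.
Since r₁ - r₂ = √21: A = (0 - (-6)r₂)/√21 = -3 + \frac{3 \sqrt{21}}{7}, and B = -6 - A = -3 - \frac{3 \sqrt{21}}{7}.
So a(n) = \left(-3 + \frac{3 \sqrt{21}}{7}\right)\left(\frac{3}{2} + \frac{\sqrt{21}}{2}\right)^n + \left(-3 - \frac{3 \sqrt{21}}{7}\right)\left(\frac{3}{2} - \frac{\sqrt{21}}{2}\right)^n.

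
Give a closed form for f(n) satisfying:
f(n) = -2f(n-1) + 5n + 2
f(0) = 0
First-order linear with linear forcing.
Homogeneous solution: f_h(n) = A·(-2)^n.
Try particular f_p(n) = pn + q. Substituting:
  pn + q = -2(p(n-1) + q) + 5n + 2.
Matching the n-coefficient: p = -2p + 5 ⇒ p = \frac{5}{3}.
Matching constants: q = 2p - 2q + 2 ⇒ q = \frac{16}{9}.
General: f(n) = A·(-2)^n + \frac{5 n}{3} + \frac{16}{9}.
Apply f(0) = 0: A + \frac{16}{9} = 0 ⇒ A = - \frac{16}{9}.
So f(n) = - \frac{16 \left(-2\right)^{n}}{9} + \frac{5 n}{3} + \frac{16}{9}.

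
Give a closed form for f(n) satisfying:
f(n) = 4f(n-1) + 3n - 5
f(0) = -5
First-order linear with linear forcing.
Homogeneous solution: f_h(n) = A·(4)^n.
Try particular f_p(n) = pn + q. Substituting:
  pn + q = 4(p(n-1) + q) + 3n - 5.
Matching the n-coefficient: p = 4p + 3 ⇒ p = -1.
Matching constants: q = -4p + 4q - 5 ⇒ q = \frac{1}{3}.
General: f(n) = A·(4)^n - n + \frac{1}{3}.
Apply f(0) = -5: A + \frac{1}{3} = -5 ⇒ A = - \frac{16}{3}.
So f(n) = - \frac{16 \cdot 4^{n}}{3} - n + \frac{1}{3}.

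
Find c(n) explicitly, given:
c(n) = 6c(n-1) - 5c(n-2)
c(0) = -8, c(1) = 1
Characteristic equation: x² - 6x + 5 = 0, which factors as (x - (1))(x - (5)) = 0.
Roots r₁ = 1, r₂ = 5 (distinct).
General solution: c(n) = A·(1)^n + B·(5)^n.
From c(0) = -8: A + B = -8.
From c(1) = 1: A + 5B = 1.
Solving: A = - \frac{41}{4}, B = \frac{9}{4}.
So c(n) = \frac{9 \cdot 5^{n}}{4} - \frac{41}{4}.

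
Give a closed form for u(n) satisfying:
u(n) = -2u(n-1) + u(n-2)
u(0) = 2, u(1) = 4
Characteristic equation: x² + 2x - 1 = 0.
Discriminant Δ = (-2)² + 4·(1) = 8.
Roots r₁,₂ = (-2 ± √8)/2, so r₁ = -1 + \sqrt{2}, r₂ = - \sqrt{2} - 1.
General solution: u(n) = A·r₁^n + B·r₂^n.
From the initial conditions, A + B = 2 and r₁A + r₂B = 4.
Since r₁ - r₂ = √8: A = (4 - (2)r₂)/√8 = 1 + \frac{3 \sqrt{2}}{2}, and B = 2 - A = 1 - \frac{3 \sqrt{2}}{2}.
So u(n) = \left(1 + \frac{3 \sqrt{2}}{2}\right)\left(-1 + \sqrt{2}\right)^n + \left(1 - \frac{3 \sqrt{2}}{2}\right)\left(- \sqrt{2} - 1\right)^n.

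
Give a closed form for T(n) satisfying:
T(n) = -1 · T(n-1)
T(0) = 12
Pure geometric recurrence with ratio -1.
By induction T(n) = T(0) · (-1)^n = 12 \left(-1\right)^{n}.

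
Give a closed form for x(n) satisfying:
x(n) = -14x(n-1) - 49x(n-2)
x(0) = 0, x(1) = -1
Characteristic equation: x² + 14x + 49 = 0, which is (x - (-7))².
Repeated root r = -7.
General solution: x(n) = (A + Bn)·(-7)^n.
From x(0) = 0: A = 0.
From x(1) = -1: (A + B)·(-7) = -1 ⇒ B = \frac{1}{7}.
So x(n) = \left(\frac{n}{7}\right) \cdot (-7)^n.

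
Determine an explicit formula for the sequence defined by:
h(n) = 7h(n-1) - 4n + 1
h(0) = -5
First-order linear with linear forcing.
Homogeneous solution: h_h(n) = A·(7)^n.
Try particular h_p(n) = pn + q. Substituting:
  pn + q = 7(p(n-1) + q) - 4n + 1.
Matching the n-coefficient: p = 7p - 4 ⇒ p = \frac{2}{3}.
Matching constants: q = -7p + 7q + 1 ⇒ q = \frac{11}{18}.
General: h(n) = A·(7)^n + \frac{2 n}{3} + \frac{11}{18}.
Apply h(0) = -5: A + \frac{11}{18} = -5 ⇒ A = - \frac{101}{18}.
So h(n) = - \frac{101 \cdot 7^{n}}{18} + \frac{2 n}{3} + \frac{11}{18}.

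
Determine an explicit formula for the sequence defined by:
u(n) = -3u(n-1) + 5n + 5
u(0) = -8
First-order linear with linear forcing.
Homogeneous solution: u_h(n) = A·(-3)^n.
Try particular u_p(n) = pn + q. Substituting:
  pn + q = -3(p(n-1) + q) + 5n + 5.
Matching the n-coefficient: p = -3p + 5 ⇒ p = \frac{5}{4}.
Matching constants: q = 3p - 3q + 5 ⇒ q = \frac{35}{16}.
General: u(n) = A·(-3)^n + \frac{5 n}{4} + \frac{35}{16}.
Apply u(0) = -8: A + \frac{35}{16} = -8 ⇒ A = - \frac{163}{16}.
So u(n) = - \frac{163 \left(-3\right)^{n}}{16} + \frac{5 n}{4} + \frac{35}{16}.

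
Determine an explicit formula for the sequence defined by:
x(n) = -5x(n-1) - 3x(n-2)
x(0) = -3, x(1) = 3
Characteristic equation: x² + 5x + 3 = 0.
Discriminant Δ = (-5)² + 4·(-3) = 13.
Roots r₁,₂ = (-5 ± √13)/2, so r₁ = - \frac{5}{2} + \frac{\sqrt{13}}{2}, r₂ = - \frac{5}{2} - \frac{\sqrt{13}}{2}.
General solution: x(n) = A·r₁^n + B·r₂^n.
From the initial conditions, A + B = -3 and r₁A + r₂B = 3.
Since r₁ - r₂ = √13: A = (3 - (-3)r₂)/√13 = - \frac{3}{2} - \frac{9 \sqrt{13}}{26}, and B = -3 - A = - \frac{3}{2} + \frac{9 \sqrt{13}}{26}.
So x(n) = \left(- \frac{3}{2} - \frac{9 \sqrt{13}}{26}\right)\left(- \frac{5}{2} + \frac{\sqrt{13}}{2}\right)^n + \left(- \frac{3}{2} + \frac{9 \sqrt{13}}{26}\right)\left(- \frac{5}{2} - \frac{\sqrt{13}}{2}\right)^n.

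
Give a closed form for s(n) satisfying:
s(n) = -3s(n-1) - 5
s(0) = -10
First-order linear non-homogeneous.
Homogeneous solution: s_h(n) = A·(-3)^n.
Try constant particular solution s_p = K: K = -3K - 5 ⇒ K = - \frac{5}{4}.
General: s(n) = A·(-3)^n - \frac{5}{4}.
Apply s(0) = -10: A - \frac{5}{4} = -10 ⇒ A = - \frac{35}{4}.
So s(n) = - \frac{35 \left(-3\right)^{n}}{4} - \frac{5}{4}.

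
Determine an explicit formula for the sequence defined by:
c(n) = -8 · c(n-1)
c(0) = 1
Pure geometric recurrence with ratio -8.
By induction c(n) = c(0) · (-8)^n = \left(-8\right)^{n}.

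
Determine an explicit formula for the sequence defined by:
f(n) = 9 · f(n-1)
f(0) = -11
Pure geometric recurrence with ratio 9.
By induction f(n) = f(0) · (9)^n = - 11 \cdot 9^{n}.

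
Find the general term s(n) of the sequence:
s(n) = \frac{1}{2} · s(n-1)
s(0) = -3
Pure geometric recurrence with ratio \frac{1}{2}.
By induction s(n) = s(0) · (\frac{1}{2})^n = - 3 \cdot 2^{- n}.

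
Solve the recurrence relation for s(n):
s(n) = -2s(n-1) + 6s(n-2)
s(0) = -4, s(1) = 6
Characteristic equation: x² + 2x - 6 = 0.
Discriminant Δ = (-2)² + 4·(6) = 28.
Roots r₁,₂ = (-2 ± √28)/2, so r₁ = -1 + \sqrt{7}, r₂ = - \sqrt{7} - 1.
General solution: s(n) = A·r₁^n + B·r₂^n.
From the initial conditions, A + B = -4 and r₁A + r₂B = 6.
Since r₁ - r₂ = √28: A = (6 - (-4)r₂)/√28 = -2 + \frac{\sqrt{7}}{7}, and B = -4 - A = -2 - \frac{\sqrt{7}}{7}.
So s(n) = \left(-2 + \frac{\sqrt{7}}{7}\right)\left(-1 + \sqrt{7}\right)^n + \left(-2 - \frac{\sqrt{7}}{7}\right)\left(- \sqrt{7} - 1\right)^n.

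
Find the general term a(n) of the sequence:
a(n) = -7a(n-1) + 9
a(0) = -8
First-order linear non-homogeneous.
Homogeneous solution: a_h(n) = A·(-7)^n.
Try constant particular solution a_p = K: K = -7K + 9 ⇒ K = \frac{9}{8}.
General: a(n) = A·(-7)^n + \frac{9}{8}.
Apply a(0) = -8: A + \frac{9}{8} = -8 ⇒ A = - \frac{73}{8}.
So a(n) = \frac{9}{8} - \frac{73 \left(-7\right)^{n}}{8}.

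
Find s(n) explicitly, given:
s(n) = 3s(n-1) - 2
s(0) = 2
First-order linear non-homogeneous.
Homogeneous solution: s_h(n) = A·(3)^n.
Try constant particular solution s_p = K: K = 3K - 2 ⇒ K = 1.
General: s(n) = A·(3)^n + 1.
Apply s(0) = 2: A + 1 = 2 ⇒ A = 1.
So s(n) = 3^{n} + 1.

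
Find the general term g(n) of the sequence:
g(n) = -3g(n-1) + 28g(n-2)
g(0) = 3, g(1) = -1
Characteristic equation: x² + 3x - 28 = 0, which factors as (x - (4))(x - (-7)) = 0.
Roots r₁ = 4, r₂ = -7 (distinct).
General solution: g(n) = A·(4)^n + B·(-7)^n.
From g(0) = 3: A + B = 3.
From g(1) = -1: 4A - 7B = -1.
Solving: A = \frac{20}{11}, B = \frac{13}{11}.
So g(n) = \frac{13 \left(-7\right)^{n}}{11} + \frac{20 \cdot 4^{n}}{11}.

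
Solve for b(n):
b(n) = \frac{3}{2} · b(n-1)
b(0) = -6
Pure geometric recurrence with ratio \frac{3}{2}.
By induction b(n) = b(0) · (\frac{3}{2})^n = - 6 \left(\frac{3}{2}\right)^{n}.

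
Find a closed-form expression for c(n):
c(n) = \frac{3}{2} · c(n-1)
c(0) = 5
Pure geometric recurrence with ratio \frac{3}{2}.
By induction c(n) = c(0) · (\frac{3}{2})^n = 5 \left(\frac{3}{2}\right)^{n}.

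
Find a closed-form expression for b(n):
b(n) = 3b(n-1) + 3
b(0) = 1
First-order linear non-homogeneous.
Homogeneous solution: b_h(n) = A·(3)^n.
Try constant particular solution b_p = K: K = 3K + 3 ⇒ K = - \frac{3}{2}.
General: b(n) = A·(3)^n - \frac{3}{2}.
Apply b(0) = 1: A - \frac{3}{2} = 1 ⇒ A = \frac{5}{2}.
So b(n) = \frac{5 \cdot 3^{n}}{2} - \frac{3}{2}.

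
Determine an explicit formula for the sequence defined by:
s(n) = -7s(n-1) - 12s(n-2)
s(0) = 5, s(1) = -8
Characteristic equation: x² + 7x + 12 = 0, which factors as (x - (-4))(x - (-3)) = 0.
Roots r₁ = -4, r₂ = -3 (distinct).
General solution: s(n) = A·(-4)^n + B·(-3)^n.
From s(0) = 5: A + B = 5.
From s(1) = -8: -4A - 3B = -8.
Solving: A = -7, B = 12.
So s(n) = 12 \left(-3\right)^{n} - 7 \left(-4\right)^{n}.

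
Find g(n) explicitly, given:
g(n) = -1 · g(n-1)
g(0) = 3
Pure geometric recurrence with ratio -1.
By induction g(n) = g(0) · (-1)^n = 3 \left(-1\right)^{n}.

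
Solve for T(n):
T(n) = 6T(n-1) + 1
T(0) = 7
First-order linear non-homogeneous.
Homogeneous solution: T_h(n) = A·(6)^n.
Try constant particular solution T_p = K: K = 6K + 1 ⇒ K = - \frac{1}{5}.
General: T(n) = A·(6)^n - \frac{1}{5}.
Apply T(0) = 7: A - \frac{1}{5} = 7 ⇒ A = \frac{36}{5}.
So T(n) = \frac{36 \cdot 6^{n}}{5} - \frac{1}{5}.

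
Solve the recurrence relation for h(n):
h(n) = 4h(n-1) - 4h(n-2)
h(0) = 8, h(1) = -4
Characteristic equation: x² - 4x + 4 = 0, which is (x - (2))².
Repeated root r = 2.
General solution: h(n) = (A + Bn)·(2)^n.
From h(0) = 8: A = 8.
From h(1) = -4: (A + B)·(2) = -4 ⇒ B = -10.
So h(n) = \left(8 - 10 n\right) \cdot (2)^n.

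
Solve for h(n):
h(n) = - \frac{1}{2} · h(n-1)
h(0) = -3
Pure geometric recurrence with ratio - \frac{1}{2}.
By induction h(n) = h(0) · (- \frac{1}{2})^n = - 3 \left(- \frac{1}{2}\right)^{n}.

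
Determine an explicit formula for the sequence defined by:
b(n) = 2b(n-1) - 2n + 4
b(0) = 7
First-order linear with linear forcing.
Homogeneous solution: b_h(n) = A·(2)^n.
Try particular b_p(n) = pn + q. Substituting:
  pn + q = 2(p(n-1) + q) - 2n + 4.
Matching the n-coefficient: p = 2p - 2 ⇒ p = 2.
Matching constants: q = -2p + 2q + 4 ⇒ q = 0.
General: b(n) = A·(2)^n + 2 n + 0.
Apply b(0) = 7: A + 0 = 7 ⇒ A = 7.
So b(n) = 7 \cdot 2^{n} + 2 n.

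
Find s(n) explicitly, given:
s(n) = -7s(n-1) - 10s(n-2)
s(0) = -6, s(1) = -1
Characteristic equation: x² + 7x + 10 = 0, which factors as (x - (-5))(x - (-2)) = 0.
Roots r₁ = -5, r₂ = -2 (distinct).
General solution: s(n) = A·(-5)^n + B·(-2)^n.
From s(0) = -6: A + B = -6.
From s(1) = -1: -5A - 2B = -1.
Solving: A = \frac{13}{3}, B = - \frac{31}{3}.
So s(n) = - \frac{31 \left(-2\right)^{n}}{3} + \frac{13 \left(-5\right)^{n}}{3}.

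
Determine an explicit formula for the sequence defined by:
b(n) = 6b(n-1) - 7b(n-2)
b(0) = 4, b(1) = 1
Characteristic equation: x² - 6x + 7 = 0.
Discriminant Δ = (6)² + 4·(-7) = 8.
Roots r₁,₂ = (6 ± √8)/2, so r₁ = \sqrt{2} + 3, r₂ = 3 - \sqrt{2}.
General solution: b(n) = A·r₁^n + B·r₂^n.
From the initial conditions, A + B = 4 and r₁A + r₂B = 1.
Since r₁ - r₂ = √8: A = (1 - (4)r₂)/√8 = 2 - \frac{11 \sqrt{2}}{4}, and B = 4 - A = 2 + \frac{11 \sqrt{2}}{4}.
So b(n) = \left(2 - \frac{11 \sqrt{2}}{4}\right)\left(\sqrt{2} + 3\right)^n + \left(2 + \frac{11 \sqrt{2}}{4}\right)\left(3 - \sqrt{2}\right)^n.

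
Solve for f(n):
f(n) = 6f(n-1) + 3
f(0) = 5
First-order linear non-homogeneous.
Homogeneous solution: f_h(n) = A·(6)^n.
Try constant particular solution f_p = K: K = 6K + 3 ⇒ K = - \frac{3}{5}.
General: f(n) = A·(6)^n - \frac{3}{5}.
Apply f(0) = 5: A - \frac{3}{5} = 5 ⇒ A = \frac{28}{5}.
So f(n) = \frac{28 \cdot 6^{n}}{5} - \frac{3}{5}.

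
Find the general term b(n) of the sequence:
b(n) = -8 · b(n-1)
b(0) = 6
Pure geometric recurrence with ratio -8.
By induction b(n) = b(0) · (-8)^n = 6 \left(-8\right)^{n}.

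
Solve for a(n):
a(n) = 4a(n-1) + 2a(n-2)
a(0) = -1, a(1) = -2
Characteristic equation: x² - 4x - 2 = 0.
Discriminant Δ = (4)² + 4·(2) = 24.
Roots r₁,₂ = (4 ± √24)/2, so r₁ = 2 + \sqrt{6}, r₂ = 2 - \sqrt{6}.
General solution: a(n) = A·r₁^n + B·r₂^n.
From the initial conditions, A + B = -1 and r₁A + r₂B = -2.
Since r₁ - r₂ = √24: A = (-2 - (-1)r₂)/√24 = - \frac{1}{2}, and B = -1 - A = - \frac{1}{2}.
So a(n) = \left(- \frac{1}{2}\right)\left(2 + \sqrt{6}\right)^n + \left(- \frac{1}{2}\right)\left(2 - \sqrt{6}\right)^n.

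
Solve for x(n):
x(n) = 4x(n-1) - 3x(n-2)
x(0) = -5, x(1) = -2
Characteristic equation: x² - 4x + 3 = 0, which factors as (x - (3))(x - (1)) = 0.
Roots r₁ = 3, r₂ = 1 (distinct).
General solution: x(n) = A·(3)^n + B·(1)^n.
From x(0) = -5: A + B = -5.
From x(1) = -2: 3A + B = -2.
Solving: A = \frac{3}{2}, B = - \frac{13}{2}.
So x(n) = \frac{3 \cdot 3^{n}}{2} - \frac{13}{2}.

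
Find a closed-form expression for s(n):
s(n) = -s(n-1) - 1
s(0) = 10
First-order linear non-homogeneous.
Homogeneous solution: s_h(n) = A·(-1)^n.
Try constant particular solution s_p = K: K = -K - 1 ⇒ K = - \frac{1}{2}.
General: s(n) = A·(-1)^n - \frac{1}{2}.
Apply s(0) = 10: A - \frac{1}{2} = 10 ⇒ A = \frac{21}{2}.
So s(n) = \frac{21 \left(-1\right)^{n}}{2} - \frac{1}{2}.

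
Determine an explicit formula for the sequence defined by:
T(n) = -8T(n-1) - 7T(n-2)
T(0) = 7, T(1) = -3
Characteristic equation: x² + 8x + 7 = 0, which factors as (x - (-1))(x - (-7)) = 0.
Roots r₁ = -1, r₂ = -7 (distinct).
General solution: T(n) = A·(-1)^n + B·(-7)^n.
From T(0) = 7: A + B = 7.
From T(1) = -3: -A - 7B = -3.
Solving: A = \frac{23}{3}, B = - \frac{2}{3}.
So T(n) = \frac{23 \left(-1\right)^{n}}{3} - \frac{2 \left(-7\right)^{n}}{3}.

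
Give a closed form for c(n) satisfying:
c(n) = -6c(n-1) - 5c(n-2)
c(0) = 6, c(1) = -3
Characteristic equation: x² + 6x + 5 = 0, which factors as (x - (-5))(x - (-1)) = 0.
Roots r₁ = -5, r₂ = -1 (distinct).
General solution: c(n) = A·(-5)^n + B·(-1)^n.
From c(0) = 6: A + B = 6.
From c(1) = -3: -5A - B = -3.
Solving: A = - \frac{3}{4}, B = \frac{27}{4}.
So c(n) = \frac{27 \left(-1\right)^{n}}{4} - \frac{3 \left(-5\right)^{n}}{4}.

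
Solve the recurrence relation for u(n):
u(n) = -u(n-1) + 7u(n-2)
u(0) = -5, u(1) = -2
Characteristic equation: x² + x - 7 = 0.
Discriminant Δ = (-1)² + 4·(7) = 29.
Roots r₁,₂ = (-1 ± √29)/2, so r₁ = - \frac{1}{2} + \frac{\sqrt{29}}{2}, r₂ = - \frac{\sqrt{29}}{2} - \frac{1}{2}.
General solution: u(n) = A·r₁^n + B·r₂^n.
From the initial conditions, A + B = -5 and r₁A + r₂B = -2.
Since r₁ - r₂ = √29: A = (-2 - (-5)r₂)/√29 = - \frac{5}{2} - \frac{9 \sqrt{29}}{58}, and B = -5 - A = - \frac{5}{2} + \frac{9 \sqrt{29}}{58}.
So u(n) = \left(- \frac{5}{2} - \frac{9 \sqrt{29}}{58}\right)\left(- \frac{1}{2} + \frac{\sqrt{29}}{2}\right)^n + \left(- \frac{5}{2} + \frac{9 \sqrt{29}}{58}\right)\left(- \frac{\sqrt{29}}{2} - \frac{1}{2}\right)^n.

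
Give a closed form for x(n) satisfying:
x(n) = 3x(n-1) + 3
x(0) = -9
First-order linear non-homogeneous.
Homogeneous solution: x_h(n) = A·(3)^n.
Try constant particular solution x_p = K: K = 3K + 3 ⇒ K = - \frac{3}{2}.
General: x(n) = A·(3)^n - \frac{3}{2}.
Apply x(0) = -9: A - \frac{3}{2} = -9 ⇒ A = - \frac{15}{2}.
So x(n) = - \frac{15 \cdot 3^{n}}{2} - \frac{3}{2}.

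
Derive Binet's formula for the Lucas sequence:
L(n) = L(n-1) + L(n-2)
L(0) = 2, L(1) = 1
This is the Lucas sequence.
Characteristic equation: x² - x - 1 = 0; roots r₁ = \frac{1}{2} + \frac{\sqrt{5}}{2}, r₂ = \frac{1}{2} - \frac{\sqrt{5}}{2}.
General: L(n) = A·r₁^n + B·r₂^n. Solving with L(0)=2, L(1)=1 gives A = 1, B = 1.
So L(n) = 2^{- n} \left(\left(1 - \sqrt{5}\right)^{n} + \left(1 + \sqrt{5}\right)^{n}\right).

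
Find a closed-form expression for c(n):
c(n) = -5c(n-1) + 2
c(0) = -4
First-order linear non-homogeneous.
Homogeneous solution: c_h(n) = A·(-5)^n.
Try constant particular solution c_p = K: K = -5K + 2 ⇒ K = \frac{1}{3}.
General: c(n) = A·(-5)^n + \frac{1}{3}.
Apply c(0) = -4: A + \frac{1}{3} = -4 ⇒ A = - \frac{13}{3}.
So c(n) = \frac{1}{3} - \frac{13 \left(-5\right)^{n}}{3}.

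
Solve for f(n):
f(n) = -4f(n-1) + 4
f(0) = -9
First-order linear non-homogeneous.
Homogeneous solution: f_h(n) = A·(-4)^n.
Try constant particular solution f_p = K: K = -4K + 4 ⇒ K = \frac{4}{5}.
General: f(n) = A·(-4)^n + \frac{4}{5}.
Apply f(0) = -9: A + \frac{4}{5} = -9 ⇒ A = - \frac{49}{5}.
So f(n) = \frac{4}{5} - \frac{49 \left(-4\right)^{n}}{5}.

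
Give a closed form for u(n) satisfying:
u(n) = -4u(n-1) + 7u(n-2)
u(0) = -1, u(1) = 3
Characteristic equation: x² + 4x - 7 = 0.
Discriminant Δ = (-4)² + 4·(7) = 44.
Roots r₁,₂ = (-4 ± √44)/2, so r₁ = -2 + \sqrt{11}, r₂ = - \sqrt{11} - 2.
General solution: u(n) = A·r₁^n + B·r₂^n.
From the initial conditions, A + B = -1 and r₁A + r₂B = 3.
Since r₁ - r₂ = √44: A = (3 - (-1)r₂)/√44 = - \frac{1}{2} + \frac{\sqrt{11}}{22}, and B = -1 - A = - \frac{1}{2} - \frac{\sqrt{11}}{22}.
So u(n) = \left(- \frac{1}{2} + \frac{\sqrt{11}}{22}\right)\left(-2 + \sqrt{11}\right)^n + \left(- \frac{1}{2} - \frac{\sqrt{11}}{22}\right)\left(- \sqrt{11} - 2\right)^n.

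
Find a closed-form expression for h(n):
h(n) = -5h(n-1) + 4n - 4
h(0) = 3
First-order linear with linear forcing.
Homogeneous solution: h_h(n) = A·(-5)^n.
Try particular h_p(n) = pn + q. Substituting:
  pn + q = -5(p(n-1) + q) + 4n - 4.
Matching the n-coefficient: p = -5p + 4 ⇒ p = \frac{2}{3}.
Matching constants: q = 5p - 5q - 4 ⇒ q = - \frac{1}{9}.
General: h(n) = A·(-5)^n + \frac{2 n}{3} - \frac{1}{9}.
Apply h(0) = 3: A - \frac{1}{9} = 3 ⇒ A = \frac{28}{9}.
So h(n) = \frac{28 \left(-5\right)^{n}}{9} + \frac{2 n}{3} - \frac{1}{9}.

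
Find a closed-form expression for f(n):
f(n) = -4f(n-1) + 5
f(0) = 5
First-order linear non-homogeneous.
Homogeneous solution: f_h(n) = A·(-4)^n.
Try constant particular solution f_p = K: K = -4K + 5 ⇒ K = 1.
General: f(n) = A·(-4)^n + 1.
Apply f(0) = 5: A + 1 = 5 ⇒ A = 4.
So f(n) = 4 \left(-4\right)^{n} + 1.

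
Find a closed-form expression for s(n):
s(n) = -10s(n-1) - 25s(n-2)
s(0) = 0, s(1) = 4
Characteristic equation: x² + 10x + 25 = 0, which is (x - (-5))².
Repeated root r = -5.
General solution: s(n) = (A + Bn)·(-5)^n.
From s(0) = 0: A = 0.
From s(1) = 4: (A + B)·(-5) = 4 ⇒ B = - \frac{4}{5}.
So s(n) = \left(- \frac{4 n}{5}\right) \cdot (-5)^n.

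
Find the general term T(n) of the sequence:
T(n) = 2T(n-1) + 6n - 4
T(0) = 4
First-order linear with linear forcing.
Homogeneous solution: T_h(n) = A·(2)^n.
Try particular T_p(n) = pn + q. Substituting:
  pn + q = 2(p(n-1) + q) + 6n - 4.
Matching the n-coefficient: p = 2p + 6 ⇒ p = -6.
Matching constants: q = -2p + 2q - 4 ⇒ q = -8.
General: T(n) = A·(2)^n - 6 n - 8.
Apply T(0) = 4: A - 8 = 4 ⇒ A = 12.
So T(n) = 12 \cdot 2^{n} - 6 n - 8.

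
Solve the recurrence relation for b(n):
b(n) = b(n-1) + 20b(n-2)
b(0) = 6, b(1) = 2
Characteristic equation: x² - x - 20 = 0, which factors as (x - (5))(x - (-4)) = 0.
Roots r₁ = 5, r₂ = -4 (distinct).
General solution: b(n) = A·(5)^n + B·(-4)^n.
From b(0) = 6: A + B = 6.
From b(1) = 2: 5A - 4B = 2.
Solving: A = \frac{26}{9}, B = \frac{28}{9}.
So b(n) = \frac{28 \left(-4\right)^{n}}{9} + \frac{26 \cdot 5^{n}}{9}.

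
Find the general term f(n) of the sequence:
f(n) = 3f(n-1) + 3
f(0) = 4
First-order linear non-homogeneous.
Homogeneous solution: f_h(n) = A·(3)^n.
Try constant particular solution f_p = K: K = 3K + 3 ⇒ K = - \frac{3}{2}.
General: f(n) = A·(3)^n - \frac{3}{2}.
Apply f(0) = 4: A - \frac{3}{2} = 4 ⇒ A = \frac{11}{2}.
So f(n) = \frac{11 \cdot 3^{n}}{2} - \frac{3}{2}.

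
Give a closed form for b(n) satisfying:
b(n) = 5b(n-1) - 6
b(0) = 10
First-order linear non-homogeneous.
Homogeneous solution: b_h(n) = A·(5)^n.
Try constant particular solution b_p = K: K = 5K - 6 ⇒ K = \frac{3}{2}.
General: b(n) = A·(5)^n + \frac{3}{2}.
Apply b(0) = 10: A + \frac{3}{2} = 10 ⇒ A = \frac{17}{2}.
So b(n) = \frac{17 \cdot 5^{n}}{2} + \frac{3}{2}.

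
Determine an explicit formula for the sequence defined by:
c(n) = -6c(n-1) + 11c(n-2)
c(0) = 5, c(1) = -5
Characteristic equation: x² + 6x - 11 = 0.
Discriminant Δ = (-6)² + 4·(11) = 80.
Roots r₁,₂ = (-6 ± √80)/2, so r₁ = -3 + 2 \sqrt{5}, r₂ = - 2 \sqrt{5} - 3.
General solution: c(n) = A·r₁^n + B·r₂^n.
From the initial conditions, A + B = 5 and r₁A + r₂B = -5.
Since r₁ - r₂ = √80: A = (-5 - (5)r₂)/√80 = \frac{\sqrt{5}}{2} + \frac{5}{2}, and B = 5 - A = \frac{5}{2} - \frac{\sqrt{5}}{2}.
So c(n) = \left(\frac{\sqrt{5}}{2} + \frac{5}{2}\right)\left(-3 + 2 \sqrt{5}\right)^n + \left(\frac{5}{2} - \frac{\sqrt{5}}{2}\right)\left(- 2 \sqrt{5} - 3\right)^n.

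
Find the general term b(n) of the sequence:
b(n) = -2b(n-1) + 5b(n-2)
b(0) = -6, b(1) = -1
Characteristic equation: x² + 2x - 5 = 0.
Discriminant Δ = (-2)² + 4·(5) = 24.
Roots r₁,₂ = (-2 ± √24)/2, so r₁ = -1 + \sqrt{6}, r₂ = - \sqrt{6} - 1.
General solution: b(n) = A·r₁^n + B·r₂^n.
From the initial conditions, A + B = -6 and r₁A + r₂B = -1.
Since r₁ - r₂ = √24: A = (-1 - (-6)r₂)/√24 = -3 - \frac{7 \sqrt{6}}{12}, and B = -6 - A = -3 + \frac{7 \sqrt{6}}{12}.
So b(n) = \left(-3 - \frac{7 \sqrt{6}}{12}\right)\left(-1 + \sqrt{6}\right)^n + \left(-3 + \frac{7 \sqrt{6}}{12}\right)\left(- \sqrt{6} - 1\right)^n.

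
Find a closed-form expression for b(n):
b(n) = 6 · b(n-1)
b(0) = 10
Pure geometric recurrence with ratio 6.
By induction b(n) = b(0) · (6)^n = 10 \cdot 6^{n}.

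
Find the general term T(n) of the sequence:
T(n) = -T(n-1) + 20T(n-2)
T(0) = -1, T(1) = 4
Characteristic equation: x² + x - 20 = 0, which factors as (x - (4))(x - (-5)) = 0.
Roots r₁ = 4, r₂ = -5 (distinct).
General solution: T(n) = A·(4)^n + B·(-5)^n.
From T(0) = -1: A + B = -1.
From T(1) = 4: 4A - 5B = 4.
Solving: A = - \frac{1}{9}, B = - \frac{8}{9}.
So T(n) = - \frac{8 \left(-5\right)^{n}}{9} - \frac{4^{n}}{9}.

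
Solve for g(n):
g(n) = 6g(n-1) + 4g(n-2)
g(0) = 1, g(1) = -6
Characteristic equation: x² - 6x - 4 = 0.
Discriminant Δ = (6)² + 4·(4) = 52.
Roots r₁,₂ = (6 ± √52)/2, so r₁ = 3 + \sqrt{13}, r₂ = 3 - \sqrt{13}.
General solution: g(n) = A·r₁^n + B·r₂^n.
From the initial conditions, A + B = 1 and r₁A + r₂B = -6.
Since r₁ - r₂ = √52: A = (-6 - (1)r₂)/√52 = \frac{1}{2} - \frac{9 \sqrt{13}}{26}, and B = 1 - A = \frac{1}{2} + \frac{9 \sqrt{13}}{26}.
So g(n) = \left(\frac{1}{2} - \frac{9 \sqrt{13}}{26}\right)\left(3 + \sqrt{13}\right)^n + \left(\frac{1}{2} + \frac{9 \sqrt{13}}{26}\right)\left(3 - \sqrt{13}\right)^n.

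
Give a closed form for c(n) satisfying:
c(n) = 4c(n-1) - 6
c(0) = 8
First-order linear non-homogeneous.
Homogeneous solution: c_h(n) = A·(4)^n.
Try constant particular solution c_p = K: K = 4K - 6 ⇒ K = 2.
General: c(n) = A·(4)^n + 2.
Apply c(0) = 8: A + 2 = 8 ⇒ A = 6.
So c(n) = 6 \cdot 4^{n} + 2.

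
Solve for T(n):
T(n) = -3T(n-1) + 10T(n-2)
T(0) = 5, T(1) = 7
Characteristic equation: x² + 3x - 10 = 0, which factors as (x - (-5))(x - (2)) = 0.
Roots r₁ = -5, r₂ = 2 (distinct).
General solution: T(n) = A·(-5)^n + B·(2)^n.
From T(0) = 5: A + B = 5.
From T(1) = 7: -5A + 2B = 7.
Solving: A = \frac{3}{7}, B = \frac{32}{7}.
So T(n) = \frac{3 \left(-5\right)^{n}}{7} + \frac{32 \cdot 2^{n}}{7}.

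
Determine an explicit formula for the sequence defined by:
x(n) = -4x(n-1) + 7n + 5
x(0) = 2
First-order linear with linear forcing.
Homogeneous solution: x_h(n) = A·(-4)^n.
Try particular x_p(n) = pn + q. Substituting:
  pn + q = -4(p(n-1) + q) + 7n + 5.
Matching the n-coefficient: p = -4p + 7 ⇒ p = \frac{7}{5}.
Matching constants: q = 4p - 4q + 5 ⇒ q = \frac{53}{25}.
General: x(n) = A·(-4)^n + \frac{7 n}{5} + \frac{53}{25}.
Apply x(0) = 2: A + \frac{53}{25} = 2 ⇒ A = - \frac{3}{25}.
So x(n) = - \frac{3 \left(-4\right)^{n}}{25} + \frac{7 n}{5} + \frac{53}{25}.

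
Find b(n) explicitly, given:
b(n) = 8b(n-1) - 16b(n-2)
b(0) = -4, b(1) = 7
Characteristic equation: x² - 8x + 16 = 0, which is (x - (4))².
Repeated root r = 4.
General solution: b(n) = (A + Bn)·(4)^n.
From b(0) = -4: A = -4.
From b(1) = 7: (A + B)·(4) = 7 ⇒ B = \frac{23}{4}.
So b(n) = \left(\frac{23 n}{4} - 4\right) \cdot (4)^n.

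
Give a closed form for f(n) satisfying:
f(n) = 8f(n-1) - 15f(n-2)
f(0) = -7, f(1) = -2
Characteristic equation: x² - 8x + 15 = 0, which factors as (x - (3))(x - (5)) = 0.
Roots r₁ = 3, r₂ = 5 (distinct).
General solution: f(n) = A·(3)^n + B·(5)^n.
From f(0) = -7: A + B = -7.
From f(1) = -2: 3A + 5B = -2.
Solving: A = - \frac{33}{2}, B = \frac{19}{2}.
So f(n) = - \frac{33 \cdot 3^{n}}{2} + \frac{19 \cdot 5^{n}}{2}.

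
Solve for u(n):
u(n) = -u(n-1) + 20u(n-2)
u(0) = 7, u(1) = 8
Characteristic equation: x² + x - 20 = 0, which factors as (x - (-5))(x - (4)) = 0.
Roots r₁ = -5, r₂ = 4 (distinct).
General solution: u(n) = A·(-5)^n + B·(4)^n.
From u(0) = 7: A + B = 7.
From u(1) = 8: -5A + 4B = 8.
Solving: A = \frac{20}{9}, B = \frac{43}{9}.
So u(n) = \frac{20 \left(-5\right)^{n}}{9} + \frac{43 \cdot 4^{n}}{9}.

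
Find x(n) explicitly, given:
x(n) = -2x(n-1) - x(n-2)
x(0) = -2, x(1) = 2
Characteristic equation: x² + 2x + 1 = 0, which is (x - (-1))².
Repeated root r = -1.
General solution: x(n) = (A + Bn)·(-1)^n.
From x(0) = -2: A = -2.
From x(1) = 2: (A + B)·(-1) = 2 ⇒ B = 0.
So x(n) = \left(-2\right) \cdot (-1)^n.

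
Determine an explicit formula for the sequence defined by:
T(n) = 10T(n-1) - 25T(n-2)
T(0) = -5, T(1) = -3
Characteristic equation: x² - 10x + 25 = 0, which is (x - (5))².
Repeated root r = 5.
General solution: T(n) = (A + Bn)·(5)^n.
From T(0) = -5: A = -5.
From T(1) = -3: (A + B)·(5) = -3 ⇒ B = \frac{22}{5}.
So T(n) = \left(\frac{22 n}{5} - 5\right) \cdot (5)^n.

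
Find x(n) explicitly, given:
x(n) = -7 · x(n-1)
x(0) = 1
Pure geometric recurrence with ratio -7.
By induction x(n) = x(0) · (-7)^n = \left(-7\right)^{n}.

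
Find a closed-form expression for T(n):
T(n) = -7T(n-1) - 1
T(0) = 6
First-order linear non-homogeneous.
Homogeneous solution: T_h(n) = A·(-7)^n.
Try constant particular solution T_p = K: K = -7K - 1 ⇒ K = - \frac{1}{8}.
General: T(n) = A·(-7)^n - \frac{1}{8}.
Apply T(0) = 6: A - \frac{1}{8} = 6 ⇒ A = \frac{49}{8}.
So T(n) = \frac{49 \left(-7\right)^{n}}{8} - \frac{1}{8}.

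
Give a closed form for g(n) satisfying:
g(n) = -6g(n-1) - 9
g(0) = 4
First-order linear non-homogeneous.
Homogeneous solution: g_h(n) = A·(-6)^n.
Try constant particular solution g_p = K: K = -6K - 9 ⇒ K = - \frac{9}{7}.
General: g(n) = A·(-6)^n - \frac{9}{7}.
Apply g(0) = 4: A - \frac{9}{7} = 4 ⇒ A = \frac{37}{7}.
So g(n) = \frac{37 \left(-6\right)^{n}}{7} - \frac{9}{7}.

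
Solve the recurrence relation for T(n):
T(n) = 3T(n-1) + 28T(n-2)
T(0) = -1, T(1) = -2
Characteristic equation: x² - 3x - 28 = 0, which factors as (x - (7))(x - (-4)) = 0.
Roots r₁ = 7, r₂ = -4 (distinct).
General solution: T(n) = A·(7)^n + B·(-4)^n.
From T(0) = -1: A + B = -1.
From T(1) = -2: 7A - 4B = -2.
Solving: A = - \frac{6}{11}, B = - \frac{5}{11}.
So T(n) = - \frac{5 \left(-4\right)^{n}}{11} - \frac{6 \cdot 7^{n}}{11}.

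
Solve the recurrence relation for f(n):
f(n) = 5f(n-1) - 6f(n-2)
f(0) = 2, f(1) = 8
Characteristic equation: x² - 5x + 6 = 0, which factors as (x - (2))(x - (3)) = 0.
Roots r₁ = 2, r₂ = 3 (distinct).
General solution: f(n) = A·(2)^n + B·(3)^n.
From f(0) = 2: A + B = 2.
From f(1) = 8: 2A + 3B = 8.
Solving: A = -2, B = 4.
So f(n) = - 2 \cdot 2^{n} + 4 \cdot 3^{n}.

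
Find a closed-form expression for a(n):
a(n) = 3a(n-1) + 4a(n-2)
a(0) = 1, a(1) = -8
Characteristic equation: x² - 3x - 4 = 0, which factors as (x - (4))(x - (-1)) = 0.
Roots r₁ = 4, r₂ = -1 (distinct).
General solution: a(n) = A·(4)^n + B·(-1)^n.
From a(0) = 1: A + B = 1.
From a(1) = -8: 4A - B = -8.
Solving: A = - \frac{7}{5}, B = \frac{12}{5}.
So a(n) = \frac{12 \left(-1\right)^{n}}{5} - \frac{7 \cdot 4^{n}}{5}.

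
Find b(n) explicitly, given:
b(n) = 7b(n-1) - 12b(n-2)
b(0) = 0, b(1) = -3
Characteristic equation: x² - 7x + 12 = 0, which factors as (x - (4))(x - (3)) = 0.
Roots r₁ = 4, r₂ = 3 (distinct).
General solution: b(n) = A·(4)^n + B·(3)^n.
From b(0) = 0: A + B = 0.
From b(1) = -3: 4A + 3B = -3.
Solving: A = -3, B = 3.
So b(n) = 3 \cdot 3^{n} - 3 \cdot 4^{n}.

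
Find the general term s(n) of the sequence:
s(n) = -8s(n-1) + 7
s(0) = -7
First-order linear non-homogeneous.
Homogeneous solution: s_h(n) = A·(-8)^n.
Try constant particular solution s_p = K: K = -8K + 7 ⇒ K = \frac{7}{9}.
General: s(n) = A·(-8)^n + \frac{7}{9}.
Apply s(0) = -7: A + \frac{7}{9} = -7 ⇒ A = - \frac{70}{9}.
So s(n) = \frac{7}{9} - \frac{70 \left(-8\right)^{n}}{9}.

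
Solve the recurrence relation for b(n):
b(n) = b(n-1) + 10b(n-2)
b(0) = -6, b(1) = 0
Characteristic equation: x² - x - 10 = 0.
Discriminant Δ = (1)² + 4·(10) = 41.
Roots r₁,₂ = (1 ± √41)/2, so r₁ = \frac{1}{2} + \frac{\sqrt{41}}{2}, r₂ = \frac{1}{2} - \frac{\sqrt{41}}{2}.
General solution: b(n) = A·r₁^n + B·r₂^n.
From the initial conditions, A + B = -6 and r₁A + r₂B = 0.
Since r₁ - r₂ = √41: A = (0 - (-6)r₂)/√41 = -3 + \frac{3 \sqrt{41}}{41}, and B = -6 - A = -3 - \frac{3 \sqrt{41}}{41}.
So b(n) = \left(-3 + \frac{3 \sqrt{41}}{41}\right)\left(\frac{1}{2} + \frac{\sqrt{41}}{2}\right)^n + \left(-3 - \frac{3 \sqrt{41}}{41}\right)\left(\frac{1}{2} - \frac{\sqrt{41}}{2}\right)^n.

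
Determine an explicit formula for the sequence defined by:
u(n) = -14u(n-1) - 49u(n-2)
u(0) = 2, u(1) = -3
Characteristic equation: x² + 14x + 49 = 0, which is (x - (-7))².
Repeated root r = -7.
General solution: u(n) = (A + Bn)·(-7)^n.
From u(0) = 2: A = 2.
From u(1) = -3: (A + B)·(-7) = -3 ⇒ B = - \frac{11}{7}.
So u(n) = \left(2 - \frac{11 n}{7}\right) \cdot (-7)^n.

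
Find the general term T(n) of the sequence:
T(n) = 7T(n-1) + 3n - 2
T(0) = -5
First-order linear with linear forcing.
Homogeneous solution: T_h(n) = A·(7)^n.
Try particular T_p(n) = pn + q. Substituting:
  pn + q = 7(p(n-1) + q) + 3n - 2.
Matching the n-coefficient: p = 7p + 3 ⇒ p = - \frac{1}{2}.
Matching constants: q = -7p + 7q - 2 ⇒ q = - \frac{1}{4}.
General: T(n) = A·(7)^n - \frac{n}{2} - \frac{1}{4}.
Apply T(0) = -5: A - \frac{1}{4} = -5 ⇒ A = - \frac{19}{4}.
So T(n) = - \frac{19 \cdot 7^{n}}{4} - \frac{n}{2} - \frac{1}{4}.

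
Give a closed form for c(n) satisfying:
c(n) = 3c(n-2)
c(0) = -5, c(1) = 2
Characteristic equation: x² - 3 = 0.
Discriminant Δ = (0)² + 4·(3) = 12.
Roots r₁,₂ = (0 ± √12)/2, so r₁ = \sqrt{3}, r₂ = - \sqrt{3}.
General solution: c(n) = A·r₁^n + B·r₂^n.
From the initial conditions, A + B = -5 and r₁A + r₂B = 2.
Since r₁ - r₂ = √12: A = (2 - (-5)r₂)/√12 = - \frac{5}{2} + \frac{\sqrt{3}}{3}, and B = -5 - A = - \frac{5}{2} - \frac{\sqrt{3}}{3}.
So c(n) = \left(- \frac{5}{2} + \frac{\sqrt{3}}{3}\right)\left(\sqrt{3}\right)^n + \left(- \frac{5}{2} - \frac{\sqrt{3}}{3}\right)\left(- \sqrt{3}\right)^n.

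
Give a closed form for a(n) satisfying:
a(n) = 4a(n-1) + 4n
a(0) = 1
First-order linear with linear forcing.
Homogeneous solution: a_h(n) = A·(4)^n.
Try particular a_p(n) = pn + q. Substituting:
  pn + q = 4(p(n-1) + q) + 4n.
Matching the n-coefficient: p = 4p + 4 ⇒ p = - \frac{4}{3}.
Matching constants: q = -4p + 4q ⇒ q = - \frac{16}{9}.
General: a(n) = A·(4)^n - \frac{4 n}{3} - \frac{16}{9}.
Apply a(0) = 1: A - \frac{16}{9} = 1 ⇒ A = \frac{25}{9}.
So a(n) = \frac{25 \cdot 4^{n}}{9} - \frac{4 n}{3} - \frac{16}{9}.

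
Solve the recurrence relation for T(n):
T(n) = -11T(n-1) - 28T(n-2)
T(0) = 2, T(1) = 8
Characteristic equation: x² + 11x + 28 = 0, which factors as (x - (-4))(x - (-7)) = 0.
Roots r₁ = -4, r₂ = -7 (distinct).
General solution: T(n) = A·(-4)^n + B·(-7)^n.
From T(0) = 2: A + B = 2.
From T(1) = 8: -4A - 7B = 8.
Solving: A = \frac{22}{3}, B = - \frac{16}{3}.
So T(n) = \frac{22 \left(-4\right)^{n}}{3} - \frac{16 \left(-7\right)^{n}}{3}.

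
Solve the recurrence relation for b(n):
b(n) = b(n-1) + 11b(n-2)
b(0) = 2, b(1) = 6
Characteristic equation: x² - x - 11 = 0.
Discriminant Δ = (1)² + 4·(11) = 45.
Roots r₁,₂ = (1 ± √45)/2, so r₁ = \frac{1}{2} + \frac{3 \sqrt{5}}{2}, r₂ = \frac{1}{2} - \frac{3 \sqrt{5}}{2}.
General solution: b(n) = A·r₁^n + B·r₂^n.
From the initial conditions, A + B = 2 and r₁A + r₂B = 6.
Since r₁ - r₂ = √45: A = (6 - (2)r₂)/√45 = \frac{\sqrt{5}}{3} + 1, and B = 2 - A = 1 - \frac{\sqrt{5}}{3}.
So b(n) = \left(\frac{\sqrt{5}}{3} + 1\right)\left(\frac{1}{2} + \frac{3 \sqrt{5}}{2}\right)^n + \left(1 - \frac{\sqrt{5}}{3}\right)\left(\frac{1}{2} - \frac{3 \sqrt{5}}{2}\right)^n.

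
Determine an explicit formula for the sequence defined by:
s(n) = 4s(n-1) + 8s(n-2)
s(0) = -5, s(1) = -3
Characteristic equation: x² - 4x - 8 = 0.
Discriminant Δ = (4)² + 4·(8) = 48.
Roots r₁,₂ = (4 ± √48)/2, so r₁ = 2 + 2 \sqrt{3}, r₂ = 2 - 2 \sqrt{3}.
General solution: s(n) = A·r₁^n + B·r₂^n.
From the initial conditions, A + B = -5 and r₁A + r₂B = -3.
Since r₁ - r₂ = √48: A = (-3 - (-5)r₂)/√48 = - \frac{5}{2} + \frac{7 \sqrt{3}}{12}, and B = -5 - A = - \frac{5}{2} - \frac{7 \sqrt{3}}{12}.
So s(n) = \left(- \frac{5}{2} + \frac{7 \sqrt{3}}{12}\right)\left(2 + 2 \sqrt{3}\right)^n + \left(- \frac{5}{2} - \frac{7 \sqrt{3}}{12}\right)\left(2 - 2 \sqrt{3}\right)^n.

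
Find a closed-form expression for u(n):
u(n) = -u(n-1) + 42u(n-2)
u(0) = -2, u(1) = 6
Characteristic equation: x² + x - 42 = 0, which factors as (x - (-7))(x - (6)) = 0.
Roots r₁ = -7, r₂ = 6 (distinct).
General solution: u(n) = A·(-7)^n + B·(6)^n.
From u(0) = -2: A + B = -2.
From u(1) = 6: -7A + 6B = 6.
Solving: A = - \frac{18}{13}, B = - \frac{8}{13}.
So u(n) = - \frac{18 \left(-7\right)^{n}}{13} - \frac{8 \cdot 6^{n}}{13}.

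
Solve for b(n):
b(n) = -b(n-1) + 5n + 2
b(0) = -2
First-order linear with linear forcing.
Homogeneous solution: b_h(n) = A·(-1)^n.
Try particular b_p(n) = pn + q. Substituting:
  pn + q = -(p(n-1) + q) + 5n + 2.
Matching the n-coefficient: p = -p + 5 ⇒ p = \frac{5}{2}.
Matching constants: q = p - q + 2 ⇒ q = \frac{9}{4}.
General: b(n) = A·(-1)^n + \frac{5 n}{2} + \frac{9}{4}.
Apply b(0) = -2: A + \frac{9}{4} = -2 ⇒ A = - \frac{17}{4}.
So b(n) = - \frac{17 \left(-1\right)^{n}}{4} + \frac{5 n}{2} + \frac{9}{4}.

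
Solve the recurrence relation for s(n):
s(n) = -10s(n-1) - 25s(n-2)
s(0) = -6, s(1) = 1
Characteristic equation: x² + 10x + 25 = 0, which is (x - (-5))².
Repeated root r = -5.
General solution: s(n) = (A + Bn)·(-5)^n.
From s(0) = -6: A = -6.
From s(1) = 1: (A + B)·(-5) = 1 ⇒ B = \frac{29}{5}.
So s(n) = \left(\frac{29 n}{5} - 6\right) \cdot (-5)^n.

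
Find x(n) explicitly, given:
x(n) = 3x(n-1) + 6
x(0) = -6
First-order linear non-homogeneous.
Homogeneous solution: x_h(n) = A·(3)^n.
Try constant particular solution x_p = K: K = 3K + 6 ⇒ K = -3.
General: x(n) = A·(3)^n - 3.
Apply x(0) = -6: A - 3 = -6 ⇒ A = -3.
So x(n) = - 3 \cdot 3^{n} - 3.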